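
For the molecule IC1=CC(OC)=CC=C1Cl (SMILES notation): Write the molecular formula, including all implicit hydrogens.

Walk through each heavy atom and fill implicit hydrogens from standard valence (C 4, N 3, O 2, S 2, halogen 1):
  atom 1: I (halogen, monovalent) → 0 H
  atom 2: C, bond orders sum to 4 (valence 4) → 0 H
  atom 3: C, bond orders sum to 3 (valence 4) → 1 H
  atom 4: C, bond orders sum to 4 (valence 4) → 0 H
  atom 5: O, bond orders sum to 2 (valence 2) → 0 H
  atom 6: C, bond orders sum to 1 (valence 4) → 3 H
  atom 7: C, bond orders sum to 3 (valence 4) → 1 H
  atom 8: C, bond orders sum to 3 (valence 4) → 1 H
  atom 9: C, bond orders sum to 4 (valence 4) → 0 H
  atom 10: Cl (halogen, monovalent) → 0 H
Totals → C:7, H:6, Cl:1, I:1, O:1.

C7H6ClIO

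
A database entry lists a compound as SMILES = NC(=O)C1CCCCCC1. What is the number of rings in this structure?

1

In SMILES, each pair of matching ring-closure digits denotes one ring-closing bond; the number of such bonds equals the number of independent rings.
Ring-closure bonds here: 1.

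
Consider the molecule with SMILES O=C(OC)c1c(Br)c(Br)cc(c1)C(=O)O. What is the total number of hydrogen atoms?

6

Walk through each heavy atom and fill implicit hydrogens from standard valence (C 4, N 3, O 2, S 2, halogen 1); for lowercase aromatic atoms, an aromatic c carries 1 H when it has two neighbours and 0 H with three, and aromatic n carries 0 H:
  atom 1: O, bond orders sum to 2 (valence 2) → 0 H
  atom 2: C, bond orders sum to 4 (valence 4) → 0 H
  atom 3: O, bond orders sum to 2 (valence 2) → 0 H
  atom 4: C, bond orders sum to 1 (valence 4) → 3 H
  atom 5: aromatic c, 3 neighbours → 0 H
  atom 6: aromatic c, 3 neighbours → 0 H
  atom 7: Br (halogen, monovalent) → 0 H
  atom 8: aromatic c, 3 neighbours → 0 H
  atom 9: Br (halogen, monovalent) → 0 H
  atom 10: aromatic c, 2 neighbours → 1 H
  atom 11: aromatic c, 3 neighbours → 0 H
  atom 12: aromatic c, 2 neighbours → 1 H
  atom 13: C, bond orders sum to 4 (valence 4) → 0 H
  atom 14: O, bond orders sum to 2 (valence 2) → 0 H
  atom 15: O, bond orders sum to 1 (valence 2) → 1 H
Total hydrogens: 6.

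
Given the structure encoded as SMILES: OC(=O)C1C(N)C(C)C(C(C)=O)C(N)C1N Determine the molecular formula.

C10H19N3O3

Walk through each heavy atom and fill implicit hydrogens from standard valence (C 4, N 3, O 2, S 2, halogen 1):
  atom 1: O, bond orders sum to 1 (valence 2) → 1 H
  atom 2: C, bond orders sum to 4 (valence 4) → 0 H
  atom 3: O, bond orders sum to 2 (valence 2) → 0 H
  atom 4: C, bond orders sum to 3 (valence 4) → 1 H
  atom 5: C, bond orders sum to 3 (valence 4) → 1 H
  atom 6: N, bond orders sum to 1 (valence 3) → 2 H
  atom 7: C, bond orders sum to 3 (valence 4) → 1 H
  atom 8: C, bond orders sum to 1 (valence 4) → 3 H
  atom 9: C, bond orders sum to 3 (valence 4) → 1 H
  atom 10: C, bond orders sum to 4 (valence 4) → 0 H
  atom 11: C, bond orders sum to 1 (valence 4) → 3 H
  atom 12: O, bond orders sum to 2 (valence 2) → 0 H
  atom 13: C, bond orders sum to 3 (valence 4) → 1 H
  atom 14: N, bond orders sum to 1 (valence 3) → 2 H
  atom 15: C, bond orders sum to 3 (valence 4) → 1 H
  atom 16: N, bond orders sum to 1 (valence 3) → 2 H
Totals → C:10, H:19, N:3, O:3.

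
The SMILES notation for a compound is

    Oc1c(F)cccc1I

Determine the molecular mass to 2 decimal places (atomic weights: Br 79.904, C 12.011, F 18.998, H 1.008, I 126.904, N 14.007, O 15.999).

First, the molecular formula is C6H4FIO (counting implicit H from valence).
  C: 6 × 12.011 = 72.066
  F: 1 × 18.998 = 18.998
  H: 4 × 1.008 = 4.032
  I: 1 × 126.904 = 126.904
  O: 1 × 15.999 = 15.999
Sum: 6×12.011 + 1×18.998 + 4×1.008 + 1×126.904 + 1×15.999 = 237.999 → 238.00 g/mol.

238.00 g/mol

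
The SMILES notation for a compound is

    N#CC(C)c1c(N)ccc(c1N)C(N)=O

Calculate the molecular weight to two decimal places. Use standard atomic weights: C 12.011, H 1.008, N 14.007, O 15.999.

First, the molecular formula is C10H12N4O (counting implicit H from valence).
  C: 10 × 12.011 = 120.110
  H: 12 × 1.008 = 12.096
  N: 4 × 14.007 = 56.028
  O: 1 × 15.999 = 15.999
Sum: 10×12.011 + 12×1.008 + 4×14.007 + 1×15.999 = 204.233 → 204.23 g/mol.

204.23 g/mol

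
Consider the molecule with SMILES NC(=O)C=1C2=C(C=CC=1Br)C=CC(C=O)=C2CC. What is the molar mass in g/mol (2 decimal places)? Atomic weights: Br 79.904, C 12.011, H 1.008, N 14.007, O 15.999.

First, the molecular formula is C14H12BrNO2 (counting implicit H from valence).
  Br: 1 × 79.904 = 79.904
  C: 14 × 12.011 = 168.154
  H: 12 × 1.008 = 12.096
  N: 1 × 14.007 = 14.007
  O: 2 × 15.999 = 31.998
Sum: 1×79.904 + 14×12.011 + 12×1.008 + 1×14.007 + 2×15.999 = 306.159 → 306.16 g/mol.

306.16 g/mol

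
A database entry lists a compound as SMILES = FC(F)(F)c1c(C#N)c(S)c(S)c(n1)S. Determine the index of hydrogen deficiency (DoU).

6

Molecular formula: C7H3F3N2S3.
DoU = (2C + 2 + N − H − X) / 2, where X is the halogen count and O/S are ignored.
    = (2·7 + 2 + 2 − 3 − 3) / 2 = 12 / 2 = 6.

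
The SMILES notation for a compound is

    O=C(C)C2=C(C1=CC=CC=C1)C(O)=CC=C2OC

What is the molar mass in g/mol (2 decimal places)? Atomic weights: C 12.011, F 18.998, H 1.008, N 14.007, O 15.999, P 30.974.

242.27 g/mol

First, the molecular formula is C15H14O3 (counting implicit H from valence).
  C: 15 × 12.011 = 180.165
  H: 14 × 1.008 = 14.112
  O: 3 × 15.999 = 47.997
Sum: 15×12.011 + 14×1.008 + 3×15.999 = 242.274 → 242.27 g/mol.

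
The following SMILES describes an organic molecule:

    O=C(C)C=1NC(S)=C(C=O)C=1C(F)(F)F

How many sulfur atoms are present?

Scan the SMILES for S atoms (remember two-letter symbols like Cl and Br are single atoms).
Sulfur count: 1.

1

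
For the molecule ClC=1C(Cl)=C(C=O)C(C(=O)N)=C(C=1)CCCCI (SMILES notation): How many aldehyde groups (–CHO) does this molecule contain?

1

The aldehyde motif appears at heavy-atom position 6 in the SMILES.
Other groups present: 1 amide.
Aldehyde count: 1.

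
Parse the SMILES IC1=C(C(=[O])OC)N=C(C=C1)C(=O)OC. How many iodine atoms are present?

1

Scan the SMILES for I atoms (remember two-letter symbols like Cl and Br are single atoms).
Iodine count: 1.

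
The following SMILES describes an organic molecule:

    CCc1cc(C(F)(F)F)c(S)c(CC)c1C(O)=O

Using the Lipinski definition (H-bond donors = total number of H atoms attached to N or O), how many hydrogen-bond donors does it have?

Donors: find every N or O and count the H atoms it carries.
  atom 17 (O): bond orders sum to 1 → 1 H
  atom 18 (O): bond orders sum to 2 → 0 H
Lipinski HBD = 1.

1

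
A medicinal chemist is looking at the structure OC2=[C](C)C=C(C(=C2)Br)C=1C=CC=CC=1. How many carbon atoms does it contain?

Count every carbon token in the SMILES (each C, including those in ring-closure positions and inside branches).
Carbon count: 13.

13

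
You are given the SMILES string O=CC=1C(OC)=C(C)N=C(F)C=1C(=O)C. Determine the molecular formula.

Walk through each heavy atom and fill implicit hydrogens from standard valence (C 4, N 3, O 2, S 2, halogen 1):
  atom 1: O, bond orders sum to 2 (valence 2) → 0 H
  atom 2: C, bond orders sum to 3 (valence 4) → 1 H
  atom 3: C, bond orders sum to 4 (valence 4) → 0 H
  atom 4: C, bond orders sum to 4 (valence 4) → 0 H
  atom 5: O, bond orders sum to 2 (valence 2) → 0 H
  atom 6: C, bond orders sum to 1 (valence 4) → 3 H
  atom 7: C, bond orders sum to 4 (valence 4) → 0 H
  atom 8: C, bond orders sum to 1 (valence 4) → 3 H
  atom 9: N, bond orders sum to 3 (valence 3) → 0 H
  atom 10: C, bond orders sum to 4 (valence 4) → 0 H
  atom 11: F (halogen, monovalent) → 0 H
  atom 12: C, bond orders sum to 4 (valence 4) → 0 H
  atom 13: C, bond orders sum to 4 (valence 4) → 0 H
  atom 14: O, bond orders sum to 2 (valence 2) → 0 H
  atom 15: C, bond orders sum to 1 (valence 4) → 3 H
Totals → C:10, H:10, F:1, N:1, O:3.

C10H10FNO3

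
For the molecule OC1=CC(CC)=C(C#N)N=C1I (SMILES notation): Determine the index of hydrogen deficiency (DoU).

6

Degree of unsaturation = (number of rings) + (number of π bonds).
Ring closures in the SMILES: 1.
π bonds: 3 double bonds (each 1 DoU), 1 triple bond (each 2 DoU) → 5 DoU from unsaturation.
Total DoU = 1 + 5 = 6.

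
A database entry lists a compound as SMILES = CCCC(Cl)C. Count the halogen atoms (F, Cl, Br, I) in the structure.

1

Halogen atoms appear at heavy-atom position 5 (1×Cl).
Halogen count: 1.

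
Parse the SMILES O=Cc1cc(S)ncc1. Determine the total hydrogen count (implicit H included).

Walk through each heavy atom and fill implicit hydrogens from standard valence (C 4, N 3, O 2, S 2, halogen 1); for lowercase aromatic atoms, an aromatic c carries 1 H when it has two neighbours and 0 H with three, and aromatic n carries 0 H:
  atom 1: O, bond orders sum to 2 (valence 2) → 0 H
  atom 2: C, bond orders sum to 3 (valence 4) → 1 H
  atom 3: aromatic c, 3 neighbours → 0 H
  atom 4: aromatic c, 2 neighbours → 1 H
  atom 5: aromatic c, 3 neighbours → 0 H
  atom 6: S, bond orders sum to 1 (valence 2) → 1 H
  atom 7: aromatic n, 2 neighbours → 0 H
  atom 8: aromatic c, 2 neighbours → 1 H
  atom 9: aromatic c, 2 neighbours → 1 H
Total hydrogens: 5.

5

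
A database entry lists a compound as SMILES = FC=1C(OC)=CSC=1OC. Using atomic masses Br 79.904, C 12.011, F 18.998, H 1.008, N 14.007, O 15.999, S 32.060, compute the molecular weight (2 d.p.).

162.18 g/mol

First, the molecular formula is C6H7FO2S (counting implicit H from valence).
  C: 6 × 12.011 = 72.066
  F: 1 × 18.998 = 18.998
  H: 7 × 1.008 = 7.056
  O: 2 × 15.999 = 31.998
  S: 1 × 32.060 = 32.060
Sum: 6×12.011 + 1×18.998 + 7×1.008 + 2×15.999 + 1×32.060 = 162.178 → 162.18 g/mol.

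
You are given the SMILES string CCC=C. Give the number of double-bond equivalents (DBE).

1

Degree of unsaturation = (number of rings) + (number of π bonds).
Ring closures in the SMILES: 0.
π bonds: 1 double bond (each 1 DoU) → 1 DoU from unsaturation.
Total DoU = 0 + 1 = 1.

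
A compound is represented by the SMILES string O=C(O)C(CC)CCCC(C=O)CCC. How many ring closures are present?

In SMILES, each pair of matching ring-closure digits denotes one ring-closing bond; the number of such bonds equals the number of independent rings.
Ring-closure bonds here: 0.

0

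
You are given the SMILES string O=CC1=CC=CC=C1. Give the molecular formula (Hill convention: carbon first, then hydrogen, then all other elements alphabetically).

Walk through each heavy atom and fill implicit hydrogens from standard valence (C 4, N 3, O 2, S 2, halogen 1):
  atom 1: O, bond orders sum to 2 (valence 2) → 0 H
  atom 2: C, bond orders sum to 3 (valence 4) → 1 H
  atom 3: C, bond orders sum to 4 (valence 4) → 0 H
  atom 4: C, bond orders sum to 3 (valence 4) → 1 H
  atom 5: C, bond orders sum to 3 (valence 4) → 1 H
  atom 6: C, bond orders sum to 3 (valence 4) → 1 H
  atom 7: C, bond orders sum to 3 (valence 4) → 1 H
  atom 8: C, bond orders sum to 3 (valence 4) → 1 H
Totals → C:7, H:6, O:1.

C7H6O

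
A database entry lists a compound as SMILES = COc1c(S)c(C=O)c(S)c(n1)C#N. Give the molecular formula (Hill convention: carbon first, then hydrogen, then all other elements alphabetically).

C8H6N2O2S2

Walk through each heavy atom and fill implicit hydrogens from standard valence (C 4, N 3, O 2, S 2, halogen 1); for lowercase aromatic atoms, an aromatic c carries 1 H when it has two neighbours and 0 H with three, and aromatic n carries 0 H:
  atom 1: C, bond orders sum to 1 (valence 4) → 3 H
  atom 2: O, bond orders sum to 2 (valence 2) → 0 H
  atom 3: aromatic c, 3 neighbours → 0 H
  atom 4: aromatic c, 3 neighbours → 0 H
  atom 5: S, bond orders sum to 1 (valence 2) → 1 H
  atom 6: aromatic c, 3 neighbours → 0 H
  atom 7: C, bond orders sum to 3 (valence 4) → 1 H
  atom 8: O, bond orders sum to 2 (valence 2) → 0 H
  atom 9: aromatic c, 3 neighbours → 0 H
  atom 10: S, bond orders sum to 1 (valence 2) → 1 H
  atom 11: aromatic c, 3 neighbours → 0 H
  atom 12: aromatic n, 2 neighbours → 0 H
  atom 13: C, bond orders sum to 4 (valence 4) → 0 H
  atom 14: N, bond orders sum to 3 (valence 3) → 0 H
Totals → C:8, H:6, N:2, O:2, S:2.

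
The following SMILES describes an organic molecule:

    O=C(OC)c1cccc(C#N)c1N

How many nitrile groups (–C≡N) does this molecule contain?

The nitrile motif appears at heavy-atom position 10 in the SMILES.
Other groups present: 1 ester, 1 primary amine.
Nitrile count: 1.

1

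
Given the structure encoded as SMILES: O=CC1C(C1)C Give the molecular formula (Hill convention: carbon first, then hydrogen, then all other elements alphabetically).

C5H8O

Walk through each heavy atom and fill implicit hydrogens from standard valence (C 4, N 3, O 2, S 2, halogen 1):
  atom 1: O, bond orders sum to 2 (valence 2) → 0 H
  atom 2: C, bond orders sum to 3 (valence 4) → 1 H
  atom 3: C, bond orders sum to 3 (valence 4) → 1 H
  atom 4: C, bond orders sum to 3 (valence 4) → 1 H
  atom 5: C, bond orders sum to 2 (valence 4) → 2 H
  atom 6: C, bond orders sum to 1 (valence 4) → 3 H
Totals → C:5, H:8, O:1.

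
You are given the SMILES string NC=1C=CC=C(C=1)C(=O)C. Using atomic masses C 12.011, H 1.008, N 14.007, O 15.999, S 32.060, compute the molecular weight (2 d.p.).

First, the molecular formula is C8H9NO (counting implicit H from valence).
  C: 8 × 12.011 = 96.088
  H: 9 × 1.008 = 9.072
  N: 1 × 14.007 = 14.007
  O: 1 × 15.999 = 15.999
Sum: 8×12.011 + 9×1.008 + 1×14.007 + 1×15.999 = 135.166 → 135.17 g/mol.

135.17 g/mol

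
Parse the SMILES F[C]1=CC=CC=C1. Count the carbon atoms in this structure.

6

Count every carbon token in the SMILES (each C, including those in ring-closure positions and inside branches).
Carbon count: 6.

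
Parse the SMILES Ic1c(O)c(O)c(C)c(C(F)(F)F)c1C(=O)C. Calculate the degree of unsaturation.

Molecular formula: C10H8F3IO3.
DoU = (2C + 2 + N − H − X) / 2, where X is the halogen count and O/S are ignored.
    = (2·10 + 2 + 0 − 8 − 4) / 2 = 10 / 2 = 5.

5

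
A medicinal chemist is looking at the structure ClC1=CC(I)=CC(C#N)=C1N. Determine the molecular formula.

Walk through each heavy atom and fill implicit hydrogens from standard valence (C 4, N 3, O 2, S 2, halogen 1):
  atom 1: Cl (halogen, monovalent) → 0 H
  atom 2: C, bond orders sum to 4 (valence 4) → 0 H
  atom 3: C, bond orders sum to 3 (valence 4) → 1 H
  atom 4: C, bond orders sum to 4 (valence 4) → 0 H
  atom 5: I (halogen, monovalent) → 0 H
  atom 6: C, bond orders sum to 3 (valence 4) → 1 H
  atom 7: C, bond orders sum to 4 (valence 4) → 0 H
  atom 8: C, bond orders sum to 4 (valence 4) → 0 H
  atom 9: N, bond orders sum to 3 (valence 3) → 0 H
  atom 10: C, bond orders sum to 4 (valence 4) → 0 H
  atom 11: N, bond orders sum to 1 (valence 3) → 2 H
Totals → C:7, H:4, Cl:1, I:1, N:2.

C7H4ClIN2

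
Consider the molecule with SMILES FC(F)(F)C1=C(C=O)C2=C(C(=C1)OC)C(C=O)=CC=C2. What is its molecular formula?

C14H9F3O3

Walk through each heavy atom and fill implicit hydrogens from standard valence (C 4, N 3, O 2, S 2, halogen 1):
  atom 1: F (halogen, monovalent) → 0 H
  atom 2: C, bond orders sum to 4 (valence 4) → 0 H
  atom 3: F (halogen, monovalent) → 0 H
  atom 4: F (halogen, monovalent) → 0 H
  atom 5: C, bond orders sum to 4 (valence 4) → 0 H
  atom 6: C, bond orders sum to 4 (valence 4) → 0 H
  atom 7: C, bond orders sum to 3 (valence 4) → 1 H
  atom 8: O, bond orders sum to 2 (valence 2) → 0 H
  atom 9: C, bond orders sum to 4 (valence 4) → 0 H
  atom 10: C, bond orders sum to 4 (valence 4) → 0 H
  atom 11: C, bond orders sum to 4 (valence 4) → 0 H
  atom 12: C, bond orders sum to 3 (valence 4) → 1 H
  atom 13: O, bond orders sum to 2 (valence 2) → 0 H
  atom 14: C, bond orders sum to 1 (valence 4) → 3 H
  atom 15: C, bond orders sum to 4 (valence 4) → 0 H
  atom 16: C, bond orders sum to 3 (valence 4) → 1 H
  atom 17: O, bond orders sum to 2 (valence 2) → 0 H
  atom 18: C, bond orders sum to 3 (valence 4) → 1 H
  atom 19: C, bond orders sum to 3 (valence 4) → 1 H
  atom 20: C, bond orders sum to 3 (valence 4) → 1 H
Totals → C:14, H:9, F:3, O:3.
In Hill order: C14H9F3O3.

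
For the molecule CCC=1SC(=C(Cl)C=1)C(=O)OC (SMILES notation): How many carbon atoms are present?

8

Count every carbon token in the SMILES (each C, including those in ring-closure positions and inside branches).
Carbon count: 8.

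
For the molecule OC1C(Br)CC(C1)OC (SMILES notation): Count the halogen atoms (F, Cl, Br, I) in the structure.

Halogen atoms appear at heavy-atom position 4 (1×Br).
Other groups present: 1 ether, 1 hydroxyl.
Halogen count: 1.

1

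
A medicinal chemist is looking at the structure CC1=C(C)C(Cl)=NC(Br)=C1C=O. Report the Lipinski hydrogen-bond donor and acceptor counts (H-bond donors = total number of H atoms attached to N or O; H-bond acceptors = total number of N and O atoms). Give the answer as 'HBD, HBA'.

Donors: find every N or O and count the H atoms it carries.
  atom 7 (N): bond orders sum to 3 → 0 H
  atom 12 (O): bond orders sum to 2 → 0 H
Lipinski HBD = 0.
Acceptors: N atoms = 1, O atoms = 1 → HBA = 2.

0, 2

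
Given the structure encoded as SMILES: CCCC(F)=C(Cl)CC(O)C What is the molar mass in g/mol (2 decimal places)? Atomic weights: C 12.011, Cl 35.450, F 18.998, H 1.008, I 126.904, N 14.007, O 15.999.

First, the molecular formula is C8H14ClFO (counting implicit H from valence).
  C: 8 × 12.011 = 96.088
  Cl: 1 × 35.450 = 35.450
  F: 1 × 18.998 = 18.998
  H: 14 × 1.008 = 14.112
  O: 1 × 15.999 = 15.999
Sum: 8×12.011 + 1×35.450 + 1×18.998 + 14×1.008 + 1×15.999 = 180.647 → 180.65 g/mol.

180.65 g/mol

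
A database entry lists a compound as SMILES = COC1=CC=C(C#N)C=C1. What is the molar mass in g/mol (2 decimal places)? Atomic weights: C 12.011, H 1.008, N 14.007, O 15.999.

133.15 g/mol

First, the molecular formula is C8H7NO (counting implicit H from valence).
  C: 8 × 12.011 = 96.088
  H: 7 × 1.008 = 7.056
  N: 1 × 14.007 = 14.007
  O: 1 × 15.999 = 15.999
Sum: 8×12.011 + 7×1.008 + 1×14.007 + 1×15.999 = 133.150 → 133.15 g/mol.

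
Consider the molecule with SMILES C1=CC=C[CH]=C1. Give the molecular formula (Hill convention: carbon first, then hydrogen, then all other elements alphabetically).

Walk through each heavy atom and fill implicit hydrogens from standard valence (C 4, N 3, O 2, S 2, halogen 1):
  atom 1: C, bond orders sum to 3 (valence 4) → 1 H
  atom 2: C, bond orders sum to 3 (valence 4) → 1 H
  atom 3: C, bond orders sum to 3 (valence 4) → 1 H
  atom 4: C, bond orders sum to 3 (valence 4) → 1 H
  atom 5: C with explicit H count 1
  atom 6: C, bond orders sum to 3 (valence 4) → 1 H
Totals → C:6, H:6.
In Hill order: C6H6.

C6H6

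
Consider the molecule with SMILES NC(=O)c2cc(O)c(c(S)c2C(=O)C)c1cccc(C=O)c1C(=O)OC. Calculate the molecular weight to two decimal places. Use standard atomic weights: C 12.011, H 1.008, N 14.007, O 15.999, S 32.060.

373.38 g/mol

First, the molecular formula is C18H15NO6S (counting implicit H from valence).
  C: 18 × 12.011 = 216.198
  H: 15 × 1.008 = 15.120
  N: 1 × 14.007 = 14.007
  O: 6 × 15.999 = 95.994
  S: 1 × 32.060 = 32.060
Sum: 18×12.011 + 15×1.008 + 1×14.007 + 6×15.999 + 1×32.060 = 373.379 → 373.38 g/mol.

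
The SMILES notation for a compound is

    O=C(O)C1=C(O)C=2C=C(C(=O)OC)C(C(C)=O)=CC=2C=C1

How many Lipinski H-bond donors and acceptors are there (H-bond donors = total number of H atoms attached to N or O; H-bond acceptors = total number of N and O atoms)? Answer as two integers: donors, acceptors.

2, 6

Donors: find every N or O and count the H atoms it carries.
  atom 1 (O): bond orders sum to 2 → 0 H
  atom 3 (O): bond orders sum to 1 → 1 H
  atom 6 (O): bond orders sum to 1 → 1 H
  atom 11 (O): bond orders sum to 2 → 0 H
  atom 12 (O): bond orders sum to 2 → 0 H
  atom 17 (O): bond orders sum to 2 → 0 H
Lipinski HBD = 2.
Acceptors: N atoms = 0, O atoms = 6 → HBA = 6.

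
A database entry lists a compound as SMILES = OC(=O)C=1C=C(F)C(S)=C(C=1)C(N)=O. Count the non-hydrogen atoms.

14

Every atom symbol written in the SMILES (organic subset) is one heavy atom; implicit H are not written.
Heavy atoms by element → C:8, F:1, N:1, O:3, S:1.
Total: 14.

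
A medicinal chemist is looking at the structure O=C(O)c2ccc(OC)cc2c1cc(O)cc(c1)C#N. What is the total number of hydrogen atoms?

Walk through each heavy atom and fill implicit hydrogens from standard valence (C 4, N 3, O 2, S 2, halogen 1); for lowercase aromatic atoms, an aromatic c carries 1 H when it has two neighbours and 0 H with three, and aromatic n carries 0 H:
  atom 1: O, bond orders sum to 2 (valence 2) → 0 H
  atom 2: C, bond orders sum to 4 (valence 4) → 0 H
  atom 3: O, bond orders sum to 1 (valence 2) → 1 H
  atom 4: aromatic c, 3 neighbours → 0 H
  atom 5: aromatic c, 2 neighbours → 1 H
  atom 6: aromatic c, 2 neighbours → 1 H
  atom 7: aromatic c, 3 neighbours → 0 H
  atom 8: O, bond orders sum to 2 (valence 2) → 0 H
  atom 9: C, bond orders sum to 1 (valence 4) → 3 H
  atom 10: aromatic c, 2 neighbours → 1 H
  atom 11: aromatic c, 3 neighbours → 0 H
  atom 12: aromatic c, 3 neighbours → 0 H
  atom 13: aromatic c, 2 neighbours → 1 H
  atom 14: aromatic c, 3 neighbours → 0 H
  atom 15: O, bond orders sum to 1 (valence 2) → 1 H
  atom 16: aromatic c, 2 neighbours → 1 H
  atom 17: aromatic c, 3 neighbours → 0 H
  atom 18: aromatic c, 2 neighbours → 1 H
  atom 19: C, bond orders sum to 4 (valence 4) → 0 H
  atom 20: N, bond orders sum to 3 (valence 3) → 0 H
Total hydrogens: 11.

11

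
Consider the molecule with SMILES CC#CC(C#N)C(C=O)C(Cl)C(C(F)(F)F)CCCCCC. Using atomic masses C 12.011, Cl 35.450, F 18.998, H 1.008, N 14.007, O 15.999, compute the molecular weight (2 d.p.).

335.79 g/mol

First, the molecular formula is C16H21ClF3NO (counting implicit H from valence).
  C: 16 × 12.011 = 192.176
  Cl: 1 × 35.450 = 35.450
  F: 3 × 18.998 = 56.994
  H: 21 × 1.008 = 21.168
  N: 1 × 14.007 = 14.007
  O: 1 × 15.999 = 15.999
Sum: 16×12.011 + 1×35.450 + 3×18.998 + 21×1.008 + 1×14.007 + 1×15.999 = 335.794 → 335.79 g/mol.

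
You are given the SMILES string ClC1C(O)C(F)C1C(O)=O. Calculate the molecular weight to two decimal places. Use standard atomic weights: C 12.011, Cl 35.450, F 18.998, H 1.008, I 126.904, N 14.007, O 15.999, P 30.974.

168.55 g/mol

First, the molecular formula is C5H6ClFO3 (counting implicit H from valence).
  C: 5 × 12.011 = 60.055
  Cl: 1 × 35.450 = 35.450
  F: 1 × 18.998 = 18.998
  H: 6 × 1.008 = 6.048
  O: 3 × 15.999 = 47.997
Sum: 5×12.011 + 1×35.450 + 1×18.998 + 6×1.008 + 3×15.999 = 168.548 → 168.55 g/mol.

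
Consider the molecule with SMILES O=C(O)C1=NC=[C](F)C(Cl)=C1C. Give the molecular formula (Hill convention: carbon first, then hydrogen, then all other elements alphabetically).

Walk through each heavy atom and fill implicit hydrogens from standard valence (C 4, N 3, O 2, S 2, halogen 1):
  atom 1: O, bond orders sum to 2 (valence 2) → 0 H
  atom 2: C, bond orders sum to 4 (valence 4) → 0 H
  atom 3: O, bond orders sum to 1 (valence 2) → 1 H
  atom 4: C, bond orders sum to 4 (valence 4) → 0 H
  atom 5: N, bond orders sum to 3 (valence 3) → 0 H
  atom 6: C, bond orders sum to 3 (valence 4) → 1 H
  atom 7: C with explicit H count 0
  atom 8: F (halogen, monovalent) → 0 H
  atom 9: C, bond orders sum to 4 (valence 4) → 0 H
  atom 10: Cl (halogen, monovalent) → 0 H
  atom 11: C, bond orders sum to 4 (valence 4) → 0 H
  atom 12: C, bond orders sum to 1 (valence 4) → 3 H
Totals → C:7, H:5, Cl:1, F:1, N:1, O:2.

C7H5ClFNO2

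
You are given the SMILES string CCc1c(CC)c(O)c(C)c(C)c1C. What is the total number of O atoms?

Scan the SMILES for O atoms (remember two-letter symbols like Cl and Br are single atoms).
Oxygen count: 1.

1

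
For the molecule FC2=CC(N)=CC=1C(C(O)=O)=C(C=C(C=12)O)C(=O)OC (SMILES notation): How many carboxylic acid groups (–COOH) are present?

The carboxylic acid motif appears at heavy-atom position 9 in the SMILES.
Other groups present: 1 ester, 1 hydroxyl, 1 primary amine.
Carboxylic acid count: 1.

1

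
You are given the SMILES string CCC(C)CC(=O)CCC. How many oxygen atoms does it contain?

Scan the SMILES for O atoms (remember two-letter symbols like Cl and Br are single atoms).
Oxygen count: 1.

1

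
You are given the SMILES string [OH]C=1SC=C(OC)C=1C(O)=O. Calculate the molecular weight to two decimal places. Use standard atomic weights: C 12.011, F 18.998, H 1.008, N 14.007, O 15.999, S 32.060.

174.17 g/mol

First, the molecular formula is C6H6O4S (counting implicit H from valence).
  C: 6 × 12.011 = 72.066
  H: 6 × 1.008 = 6.048
  O: 4 × 15.999 = 63.996
  S: 1 × 32.060 = 32.060
Sum: 6×12.011 + 6×1.008 + 4×15.999 + 1×32.060 = 174.170 → 174.17 g/mol.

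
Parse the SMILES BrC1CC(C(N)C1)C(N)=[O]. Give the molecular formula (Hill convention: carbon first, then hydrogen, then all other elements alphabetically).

Walk through each heavy atom and fill implicit hydrogens from standard valence (C 4, N 3, O 2, S 2, halogen 1):
  atom 1: Br (halogen, monovalent) → 0 H
  atom 2: C, bond orders sum to 3 (valence 4) → 1 H
  atom 3: C, bond orders sum to 2 (valence 4) → 2 H
  atom 4: C, bond orders sum to 3 (valence 4) → 1 H
  atom 5: C, bond orders sum to 3 (valence 4) → 1 H
  atom 6: N, bond orders sum to 1 (valence 3) → 2 H
  atom 7: C, bond orders sum to 2 (valence 4) → 2 H
  atom 8: C, bond orders sum to 4 (valence 4) → 0 H
  atom 9: N, bond orders sum to 1 (valence 3) → 2 H
  atom 10: O with explicit H count 0
Totals → C:6, H:11, Br:1, N:2, O:1.
In Hill order: C6H11BrN2O.

C6H11BrN2O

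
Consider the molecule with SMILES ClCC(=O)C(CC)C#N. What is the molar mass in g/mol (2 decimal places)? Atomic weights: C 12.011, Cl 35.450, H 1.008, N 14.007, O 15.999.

First, the molecular formula is C6H8ClNO (counting implicit H from valence).
  C: 6 × 12.011 = 72.066
  Cl: 1 × 35.450 = 35.450
  H: 8 × 1.008 = 8.064
  N: 1 × 14.007 = 14.007
  O: 1 × 15.999 = 15.999
Sum: 6×12.011 + 1×35.450 + 8×1.008 + 1×14.007 + 1×15.999 = 145.586 → 145.59 g/mol.

145.59 g/mol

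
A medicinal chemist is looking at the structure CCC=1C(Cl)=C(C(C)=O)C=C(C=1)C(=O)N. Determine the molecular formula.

Walk through each heavy atom and fill implicit hydrogens from standard valence (C 4, N 3, O 2, S 2, halogen 1):
  atom 1: C, bond orders sum to 1 (valence 4) → 3 H
  atom 2: C, bond orders sum to 2 (valence 4) → 2 H
  atom 3: C, bond orders sum to 4 (valence 4) → 0 H
  atom 4: C, bond orders sum to 4 (valence 4) → 0 H
  atom 5: Cl (halogen, monovalent) → 0 H
  atom 6: C, bond orders sum to 4 (valence 4) → 0 H
  atom 7: C, bond orders sum to 4 (valence 4) → 0 H
  atom 8: C, bond orders sum to 1 (valence 4) → 3 H
  atom 9: O, bond orders sum to 2 (valence 2) → 0 H
  atom 10: C, bond orders sum to 3 (valence 4) → 1 H
  atom 11: C, bond orders sum to 4 (valence 4) → 0 H
  atom 12: C, bond orders sum to 3 (valence 4) → 1 H
  atom 13: C, bond orders sum to 4 (valence 4) → 0 H
  atom 14: O, bond orders sum to 2 (valence 2) → 0 H
  atom 15: N, bond orders sum to 1 (valence 3) → 2 H
Totals → C:11, H:12, Cl:1, N:1, O:2.

C11H12ClNO2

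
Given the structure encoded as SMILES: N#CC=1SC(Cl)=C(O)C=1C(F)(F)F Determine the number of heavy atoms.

Every atom symbol written in the SMILES (organic subset) is one heavy atom; implicit H are not written.
Heavy atoms by element → C:6, Cl:1, F:3, N:1, O:1, S:1.
Total: 13.

13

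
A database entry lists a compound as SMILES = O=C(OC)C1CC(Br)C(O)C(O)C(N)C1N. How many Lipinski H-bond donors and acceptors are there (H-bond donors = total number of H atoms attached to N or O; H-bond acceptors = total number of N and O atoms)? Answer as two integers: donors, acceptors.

6, 6

Donors: find every N or O and count the H atoms it carries.
  atom 1 (O): bond orders sum to 2 → 0 H
  atom 3 (O): bond orders sum to 2 → 0 H
  atom 10 (O): bond orders sum to 1 → 1 H
  atom 12 (O): bond orders sum to 1 → 1 H
  atom 14 (N): bond orders sum to 1 → 2 H
  atom 16 (N): bond orders sum to 1 → 2 H
Lipinski HBD = 6.
Acceptors: N atoms = 2, O atoms = 4 → HBA = 6.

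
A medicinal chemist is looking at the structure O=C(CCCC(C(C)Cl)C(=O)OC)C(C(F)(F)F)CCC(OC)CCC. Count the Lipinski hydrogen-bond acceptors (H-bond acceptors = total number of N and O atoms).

N atoms: 0; O atoms: 4.
Lipinski HBA = 0 + 4 = 4.

4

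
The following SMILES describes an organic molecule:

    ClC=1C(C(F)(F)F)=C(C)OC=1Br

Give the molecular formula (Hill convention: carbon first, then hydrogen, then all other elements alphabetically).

C6H3BrClF3O

Walk through each heavy atom and fill implicit hydrogens from standard valence (C 4, N 3, O 2, S 2, halogen 1):
  atom 1: Cl (halogen, monovalent) → 0 H
  atom 2: C, bond orders sum to 4 (valence 4) → 0 H
  atom 3: C, bond orders sum to 4 (valence 4) → 0 H
  atom 4: C, bond orders sum to 4 (valence 4) → 0 H
  atom 5: F (halogen, monovalent) → 0 H
  atom 6: F (halogen, monovalent) → 0 H
  atom 7: F (halogen, monovalent) → 0 H
  atom 8: C, bond orders sum to 4 (valence 4) → 0 H
  atom 9: C, bond orders sum to 1 (valence 4) → 3 H
  atom 10: O, bond orders sum to 2 (valence 2) → 0 H
  atom 11: C, bond orders sum to 4 (valence 4) → 0 H
  atom 12: Br (halogen, monovalent) → 0 H
Totals → C:6, H:3, Br:1, Cl:1, F:3, O:1.
In Hill order: C6H3BrClF3O.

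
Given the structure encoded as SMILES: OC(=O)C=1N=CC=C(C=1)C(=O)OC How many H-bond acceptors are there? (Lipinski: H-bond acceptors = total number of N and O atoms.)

N atoms: 1; O atoms: 4.
Lipinski HBA = 1 + 4 = 5.

5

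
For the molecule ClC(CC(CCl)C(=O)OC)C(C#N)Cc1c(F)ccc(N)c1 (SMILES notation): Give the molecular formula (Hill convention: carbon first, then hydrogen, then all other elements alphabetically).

Walk through each heavy atom and fill implicit hydrogens from standard valence (C 4, N 3, O 2, S 2, halogen 1); for lowercase aromatic atoms, an aromatic c carries 1 H when it has two neighbours and 0 H with three, and aromatic n carries 0 H:
  atom 1: Cl (halogen, monovalent) → 0 H
  atom 2: C, bond orders sum to 3 (valence 4) → 1 H
  atom 3: C, bond orders sum to 2 (valence 4) → 2 H
  atom 4: C, bond orders sum to 3 (valence 4) → 1 H
  atom 5: C, bond orders sum to 2 (valence 4) → 2 H
  atom 6: Cl (halogen, monovalent) → 0 H
  atom 7: C, bond orders sum to 4 (valence 4) → 0 H
  atom 8: O, bond orders sum to 2 (valence 2) → 0 H
  atom 9: O, bond orders sum to 2 (valence 2) → 0 H
  atom 10: C, bond orders sum to 1 (valence 4) → 3 H
  atom 11: C, bond orders sum to 3 (valence 4) → 1 H
  atom 12: C, bond orders sum to 4 (valence 4) → 0 H
  atom 13: N, bond orders sum to 3 (valence 3) → 0 H
  atom 14: C, bond orders sum to 2 (valence 4) → 2 H
  atom 15: aromatic c, 3 neighbours → 0 H
  atom 16: aromatic c, 3 neighbours → 0 H
  atom 17: F (halogen, monovalent) → 0 H
  atom 18: aromatic c, 2 neighbours → 1 H
  atom 19: aromatic c, 2 neighbours → 1 H
  atom 20: aromatic c, 3 neighbours → 0 H
  atom 21: N, bond orders sum to 1 (valence 3) → 2 H
  atom 22: aromatic c, 2 neighbours → 1 H
Totals → C:15, H:17, Cl:2, F:1, N:2, O:2.
In Hill order: C15H17Cl2FN2O2.

C15H17Cl2FN2O2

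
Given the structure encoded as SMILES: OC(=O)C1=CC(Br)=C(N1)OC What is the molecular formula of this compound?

C6H6BrNO3

Walk through each heavy atom and fill implicit hydrogens from standard valence (C 4, N 3, O 2, S 2, halogen 1):
  atom 1: O, bond orders sum to 1 (valence 2) → 1 H
  atom 2: C, bond orders sum to 4 (valence 4) → 0 H
  atom 3: O, bond orders sum to 2 (valence 2) → 0 H
  atom 4: C, bond orders sum to 4 (valence 4) → 0 H
  atom 5: C, bond orders sum to 3 (valence 4) → 1 H
  atom 6: C, bond orders sum to 4 (valence 4) → 0 H
  atom 7: Br (halogen, monovalent) → 0 H
  atom 8: C, bond orders sum to 4 (valence 4) → 0 H
  atom 9: N, bond orders sum to 2 (valence 3) → 1 H
  atom 10: O, bond orders sum to 2 (valence 2) → 0 H
  atom 11: C, bond orders sum to 1 (valence 4) → 3 H
Totals → C:6, H:6, Br:1, N:1, O:3.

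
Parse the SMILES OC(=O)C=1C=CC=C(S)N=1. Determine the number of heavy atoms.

Every atom symbol written in the SMILES (organic subset) is one heavy atom; implicit H are not written.
Heavy atoms by element → C:6, N:1, O:2, S:1.
Total: 10.

10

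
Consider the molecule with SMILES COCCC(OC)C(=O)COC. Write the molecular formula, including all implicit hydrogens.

Walk through each heavy atom and fill implicit hydrogens from standard valence (C 4, N 3, O 2, S 2, halogen 1):
  atom 1: C, bond orders sum to 1 (valence 4) → 3 H
  atom 2: O, bond orders sum to 2 (valence 2) → 0 H
  atom 3: C, bond orders sum to 2 (valence 4) → 2 H
  atom 4: C, bond orders sum to 2 (valence 4) → 2 H
  atom 5: C, bond orders sum to 3 (valence 4) → 1 H
  atom 6: O, bond orders sum to 2 (valence 2) → 0 H
  atom 7: C, bond orders sum to 1 (valence 4) → 3 H
  atom 8: C, bond orders sum to 4 (valence 4) → 0 H
  atom 9: O, bond orders sum to 2 (valence 2) → 0 H
  atom 10: C, bond orders sum to 2 (valence 4) → 2 H
  atom 11: O, bond orders sum to 2 (valence 2) → 0 H
  atom 12: C, bond orders sum to 1 (valence 4) → 3 H
Totals → C:8, H:16, O:4.

C8H16O4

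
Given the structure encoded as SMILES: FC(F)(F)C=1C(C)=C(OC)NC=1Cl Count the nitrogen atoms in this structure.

Scan the SMILES for N atoms (remember two-letter symbols like Cl and Br are single atoms).
Nitrogen count: 1.

1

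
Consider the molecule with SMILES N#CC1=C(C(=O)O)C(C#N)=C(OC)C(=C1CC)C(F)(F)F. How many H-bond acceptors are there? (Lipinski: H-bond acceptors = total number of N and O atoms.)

N atoms: 2; O atoms: 3.
Lipinski HBA = 2 + 3 = 5.

5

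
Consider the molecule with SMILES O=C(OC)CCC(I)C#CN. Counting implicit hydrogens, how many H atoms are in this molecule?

Walk through each heavy atom and fill implicit hydrogens from standard valence (C 4, N 3, O 2, S 2, halogen 1):
  atom 1: O, bond orders sum to 2 (valence 2) → 0 H
  atom 2: C, bond orders sum to 4 (valence 4) → 0 H
  atom 3: O, bond orders sum to 2 (valence 2) → 0 H
  atom 4: C, bond orders sum to 1 (valence 4) → 3 H
  atom 5: C, bond orders sum to 2 (valence 4) → 2 H
  atom 6: C, bond orders sum to 2 (valence 4) → 2 H
  atom 7: C, bond orders sum to 3 (valence 4) → 1 H
  atom 8: I (halogen, monovalent) → 0 H
  atom 9: C, bond orders sum to 4 (valence 4) → 0 H
  atom 10: C, bond orders sum to 4 (valence 4) → 0 H
  atom 11: N, bond orders sum to 1 (valence 3) → 2 H
Total hydrogens: 10.

10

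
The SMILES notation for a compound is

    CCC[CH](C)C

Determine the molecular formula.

C6H14

Walk through each heavy atom and fill implicit hydrogens from standard valence (C 4, N 3, O 2, S 2, halogen 1):
  atom 1: C, bond orders sum to 1 (valence 4) → 3 H
  atom 2: C, bond orders sum to 2 (valence 4) → 2 H
  atom 3: C, bond orders sum to 2 (valence 4) → 2 H
  atom 4: C with explicit H count 1
  atom 5: C, bond orders sum to 1 (valence 4) → 3 H
  atom 6: C, bond orders sum to 1 (valence 4) → 3 H
Totals → C:6, H:14.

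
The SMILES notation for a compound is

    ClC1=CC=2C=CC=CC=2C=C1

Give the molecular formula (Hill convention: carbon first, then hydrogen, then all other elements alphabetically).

C10H7Cl

Walk through each heavy atom and fill implicit hydrogens from standard valence (C 4, N 3, O 2, S 2, halogen 1):
  atom 1: Cl (halogen, monovalent) → 0 H
  atom 2: C, bond orders sum to 4 (valence 4) → 0 H
  atom 3: C, bond orders sum to 3 (valence 4) → 1 H
  atom 4: C, bond orders sum to 4 (valence 4) → 0 H
  atom 5: C, bond orders sum to 3 (valence 4) → 1 H
  atom 6: C, bond orders sum to 3 (valence 4) → 1 H
  atom 7: C, bond orders sum to 3 (valence 4) → 1 H
  atom 8: C, bond orders sum to 3 (valence 4) → 1 H
  atom 9: C, bond orders sum to 4 (valence 4) → 0 H
  atom 10: C, bond orders sum to 3 (valence 4) → 1 H
  atom 11: C, bond orders sum to 3 (valence 4) → 1 H
Totals → C:10, H:7, Cl:1.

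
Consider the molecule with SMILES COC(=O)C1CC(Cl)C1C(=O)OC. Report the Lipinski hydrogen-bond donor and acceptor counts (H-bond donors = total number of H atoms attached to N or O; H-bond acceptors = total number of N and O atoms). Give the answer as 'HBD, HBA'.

0, 4

Donors: find every N or O and count the H atoms it carries.
  atom 2 (O): bond orders sum to 2 → 0 H
  atom 4 (O): bond orders sum to 2 → 0 H
  atom 11 (O): bond orders sum to 2 → 0 H
  atom 12 (O): bond orders sum to 2 → 0 H
Lipinski HBD = 0.
Acceptors: N atoms = 0, O atoms = 4 → HBA = 4.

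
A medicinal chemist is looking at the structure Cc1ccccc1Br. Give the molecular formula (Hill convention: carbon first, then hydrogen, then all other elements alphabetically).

Walk through each heavy atom and fill implicit hydrogens from standard valence (C 4, N 3, O 2, S 2, halogen 1); for lowercase aromatic atoms, an aromatic c carries 1 H when it has two neighbours and 0 H with three, and aromatic n carries 0 H:
  atom 1: C, bond orders sum to 1 (valence 4) → 3 H
  atom 2: aromatic c, 3 neighbours → 0 H
  atom 3: aromatic c, 2 neighbours → 1 H
  atom 4: aromatic c, 2 neighbours → 1 H
  atom 5: aromatic c, 2 neighbours → 1 H
  atom 6: aromatic c, 2 neighbours → 1 H
  atom 7: aromatic c, 3 neighbours → 0 H
  atom 8: Br (halogen, monovalent) → 0 H
Totals → C:7, H:7, Br:1.
In Hill order: C7H7Br.

C7H7Br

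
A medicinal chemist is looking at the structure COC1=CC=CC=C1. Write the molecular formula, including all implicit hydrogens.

Walk through each heavy atom and fill implicit hydrogens from standard valence (C 4, N 3, O 2, S 2, halogen 1):
  atom 1: C, bond orders sum to 1 (valence 4) → 3 H
  atom 2: O, bond orders sum to 2 (valence 2) → 0 H
  atom 3: C, bond orders sum to 4 (valence 4) → 0 H
  atom 4: C, bond orders sum to 3 (valence 4) → 1 H
  atom 5: C, bond orders sum to 3 (valence 4) → 1 H
  atom 6: C, bond orders sum to 3 (valence 4) → 1 H
  atom 7: C, bond orders sum to 3 (valence 4) → 1 H
  atom 8: C, bond orders sum to 3 (valence 4) → 1 H
Totals → C:7, H:8, O:1.

C7H8O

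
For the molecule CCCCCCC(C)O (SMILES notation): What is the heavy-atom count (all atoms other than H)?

9

Every atom symbol written in the SMILES (organic subset) is one heavy atom; implicit H are not written.
Heavy atoms by element → C:8, O:1.
Total: 9.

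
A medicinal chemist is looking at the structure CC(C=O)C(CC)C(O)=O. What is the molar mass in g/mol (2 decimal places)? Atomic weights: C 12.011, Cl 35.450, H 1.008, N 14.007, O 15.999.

144.17 g/mol

First, the molecular formula is C7H12O3 (counting implicit H from valence).
  C: 7 × 12.011 = 84.077
  H: 12 × 1.008 = 12.096
  O: 3 × 15.999 = 47.997
Sum: 7×12.011 + 12×1.008 + 3×15.999 = 144.170 → 144.17 g/mol.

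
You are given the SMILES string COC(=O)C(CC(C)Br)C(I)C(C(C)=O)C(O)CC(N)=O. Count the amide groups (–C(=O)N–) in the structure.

1

The amide motif appears at heavy-atom position 19 in the SMILES.
Other groups present: 1 ester, 1 hydroxyl, 1 ketone.
Amide count: 1.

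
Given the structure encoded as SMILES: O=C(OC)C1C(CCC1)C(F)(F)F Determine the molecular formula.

Walk through each heavy atom and fill implicit hydrogens from standard valence (C 4, N 3, O 2, S 2, halogen 1):
  atom 1: O, bond orders sum to 2 (valence 2) → 0 H
  atom 2: C, bond orders sum to 4 (valence 4) → 0 H
  atom 3: O, bond orders sum to 2 (valence 2) → 0 H
  atom 4: C, bond orders sum to 1 (valence 4) → 3 H
  atom 5: C, bond orders sum to 3 (valence 4) → 1 H
  atom 6: C, bond orders sum to 3 (valence 4) → 1 H
  atom 7: C, bond orders sum to 2 (valence 4) → 2 H
  atom 8: C, bond orders sum to 2 (valence 4) → 2 H
  atom 9: C, bond orders sum to 2 (valence 4) → 2 H
  atom 10: C, bond orders sum to 4 (valence 4) → 0 H
  atom 11: F (halogen, monovalent) → 0 H
  atom 12: F (halogen, monovalent) → 0 H
  atom 13: F (halogen, monovalent) → 0 H
Totals → C:8, H:11, F:3, O:2.
In Hill order: C8H11F3O2.

C8H11F3O2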